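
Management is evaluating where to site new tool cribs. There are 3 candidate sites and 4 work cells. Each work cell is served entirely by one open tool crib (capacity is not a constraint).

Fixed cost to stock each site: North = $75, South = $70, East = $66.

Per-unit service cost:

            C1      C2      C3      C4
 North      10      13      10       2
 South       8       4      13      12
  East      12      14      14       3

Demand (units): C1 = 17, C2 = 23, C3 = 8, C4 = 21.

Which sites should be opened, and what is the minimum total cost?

For any fixed open set, each work cell goes to its cheapest open site; total = fixed + service.
{North, South}: C1→South 8·17=136, C2→South 4·23=92, C3→North 10·8=80, C4→North 2·21=42. Service 350; fixed 145; total 495.
{South, East}: service 395 + fixed 136 = 531
{North, South, East}: C1→South 8·17=136, C2→South 4·23=92, C3→North 10·8=80, C4→North 2·21=42. Service 350; fixed 211; total 561.
{East}: service 701 + fixed 66 = 767
No other subset beats 495.

Open North and South; minimum total cost 495.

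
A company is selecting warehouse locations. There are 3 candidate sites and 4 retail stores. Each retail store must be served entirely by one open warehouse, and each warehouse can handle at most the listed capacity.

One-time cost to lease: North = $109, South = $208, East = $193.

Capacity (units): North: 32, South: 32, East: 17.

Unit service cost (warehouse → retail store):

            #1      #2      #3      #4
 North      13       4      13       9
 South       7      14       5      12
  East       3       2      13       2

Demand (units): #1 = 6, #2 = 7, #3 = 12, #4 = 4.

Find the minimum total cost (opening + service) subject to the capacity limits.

Minimum total cost: 407

Open {North}: #1→North 13·6=78, #2→North 4·7=28, #3→North 13·12=156, #4→North 9·4=36.
Loads: North carries 29/32. Service 298; fixed 109; total 407.
Next best feasible plan costs 456.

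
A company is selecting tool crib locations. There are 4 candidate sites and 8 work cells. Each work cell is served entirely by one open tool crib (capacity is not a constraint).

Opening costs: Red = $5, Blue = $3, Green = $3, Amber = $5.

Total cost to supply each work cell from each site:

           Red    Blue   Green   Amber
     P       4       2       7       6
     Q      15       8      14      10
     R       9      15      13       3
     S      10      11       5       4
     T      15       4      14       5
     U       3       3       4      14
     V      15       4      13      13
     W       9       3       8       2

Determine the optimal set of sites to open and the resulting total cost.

For any fixed open set, each work cell goes to its cheapest open site; total = fixed + service.
{Blue, Amber}: P→Blue 2, Q→Blue 8, R→Amber 3, S→Amber 4, T→Blue 4, U→Blue 3, V→Blue 4, W→Amber 2. Service 30; fixed 8; total 38.
{Blue, Green, Amber}: P→Blue 2, Q→Blue 8, R→Amber 3, S→Amber 4, T→Blue 4, U→Blue 3, V→Blue 4, W→Amber 2. Service 30; fixed 11; total 41.
{Red, Blue, Amber}: P→Blue 2, Q→Blue 8, R→Amber 3, S→Amber 4, T→Blue 4, U→Red 3, V→Blue 4, W→Amber 2. Service 30; fixed 13; total 43.
{Red, Blue, Green, Amber}: P→Blue 2, Q→Blue 8, R→Amber 3, S→Amber 4, T→Blue 4, U→Red 3, V→Blue 4, W→Amber 2. Service 30; fixed 16; total 46.
(All 15 nonempty subsets were checked; Blue and Amber is lowest.)

Open Blue and Amber; minimum total cost 38.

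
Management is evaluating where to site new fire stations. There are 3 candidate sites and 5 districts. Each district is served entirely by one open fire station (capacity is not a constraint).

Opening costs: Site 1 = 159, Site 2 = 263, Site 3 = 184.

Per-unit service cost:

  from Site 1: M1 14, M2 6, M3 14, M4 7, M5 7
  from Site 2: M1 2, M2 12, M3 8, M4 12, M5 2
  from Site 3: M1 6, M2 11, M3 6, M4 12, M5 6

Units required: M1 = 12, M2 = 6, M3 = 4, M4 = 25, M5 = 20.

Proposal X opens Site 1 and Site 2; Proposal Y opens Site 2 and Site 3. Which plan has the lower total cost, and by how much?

Proposal X: {Site 1, Site 2}: M1→Site 2 2·12=24, M2→Site 1 6·6=36, M3→Site 2 8·4=32, M4→Site 1 7·25=175, M5→Site 2 2·20=40. Service 307; fixed 422; total 729.
Proposal Y: {Site 2, Site 3}: M1→Site 2 2·12=24, M2→Site 3 11·6=66, M3→Site 3 6·4=24, M4→Site 2 12·25=300, M5→Site 2 2·20=40. Service 454; fixed 447; total 901.
Difference: |729 − 901| = 172.

Proposal X is cheaper by 172.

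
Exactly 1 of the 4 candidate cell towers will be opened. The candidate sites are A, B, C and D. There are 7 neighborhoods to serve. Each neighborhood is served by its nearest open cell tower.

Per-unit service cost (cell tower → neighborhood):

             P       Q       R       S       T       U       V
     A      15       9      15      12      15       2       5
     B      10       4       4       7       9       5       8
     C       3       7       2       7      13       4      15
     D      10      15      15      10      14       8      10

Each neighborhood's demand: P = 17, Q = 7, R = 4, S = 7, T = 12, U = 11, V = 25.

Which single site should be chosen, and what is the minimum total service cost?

Choose B only; total service cost 626.

With exactly 1 open, each neighborhood uses its cheapest among the chosen.
{B}: P→B 10·17=170, Q→B 4·7=28, R→B 4·4=16, S→B 7·7=49, T→B 9·12=108, U→B 5·11=55, V→B 8·25=200. Service cost 626.
{C}: service cost 732
{A}: service cost 789
Among all 4 size-1 choices, {B} is lowest.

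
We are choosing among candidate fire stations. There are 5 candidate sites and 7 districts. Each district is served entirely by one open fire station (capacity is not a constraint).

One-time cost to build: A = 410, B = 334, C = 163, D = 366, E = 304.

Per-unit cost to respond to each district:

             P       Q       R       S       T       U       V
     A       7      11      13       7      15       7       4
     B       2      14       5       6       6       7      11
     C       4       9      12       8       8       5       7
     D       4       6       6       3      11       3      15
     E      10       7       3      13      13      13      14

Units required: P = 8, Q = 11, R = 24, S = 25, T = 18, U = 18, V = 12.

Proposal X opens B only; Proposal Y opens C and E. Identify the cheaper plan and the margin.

Proposal X is cheaper by 26.

Proposal X: {B}: P→B 2·8=16, Q→B 14·11=154, R→B 5·24=120, S→B 6·25=150, T→B 6·18=108, U→B 7·18=126, V→B 11·12=132. Service 806; fixed 334; total 1140.
Proposal Y: {C, E}: P→C 4·8=32, Q→E 7·11=77, R→E 3·24=72, S→C 8·25=200, T→C 8·18=144, U→C 5·18=90, V→C 7·12=84. Service 699; fixed 467; total 1166.
Difference: |1140 − 1166| = 26.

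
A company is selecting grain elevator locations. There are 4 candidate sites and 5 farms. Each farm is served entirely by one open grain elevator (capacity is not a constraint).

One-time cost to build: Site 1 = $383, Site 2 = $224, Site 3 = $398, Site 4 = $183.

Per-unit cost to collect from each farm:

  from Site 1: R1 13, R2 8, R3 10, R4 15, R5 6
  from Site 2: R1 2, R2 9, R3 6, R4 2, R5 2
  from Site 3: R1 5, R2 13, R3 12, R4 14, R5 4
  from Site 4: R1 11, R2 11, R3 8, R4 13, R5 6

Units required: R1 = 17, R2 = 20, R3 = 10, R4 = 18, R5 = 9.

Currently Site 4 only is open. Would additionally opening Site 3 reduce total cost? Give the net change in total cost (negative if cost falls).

Current service cost with {Site 4}: 775.
Adding Site 3: each farm re-picks its cheapest; new service cost 655, saving 120.
Extra fixed cost: 398. Net change = 398 − 120 = 278.
(Totals: 958 → 1236.)

No — net change +278 (cost rises by 278).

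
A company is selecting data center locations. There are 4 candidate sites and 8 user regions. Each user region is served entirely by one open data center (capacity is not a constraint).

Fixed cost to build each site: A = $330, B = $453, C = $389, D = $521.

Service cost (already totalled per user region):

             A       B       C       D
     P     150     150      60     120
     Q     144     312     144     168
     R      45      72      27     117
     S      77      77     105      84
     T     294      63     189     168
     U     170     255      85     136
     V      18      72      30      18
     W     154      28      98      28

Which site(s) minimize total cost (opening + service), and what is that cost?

Open C only; minimum total cost 1127.

For any fixed open set, each user region goes to its cheapest open site; total = fixed + service.
{C}: P→C 60, Q→C 144, R→C 27, S→C 105, T→C 189, U→C 85, V→C 30, W→C 98. Service 738; fixed 389; total 1127.
{B, C}: P→C 60, Q→C 144, R→C 27, S→B 77, T→B 63, U→C 85, V→C 30, W→B 28. Service 514; fixed 842; total 1356.
{D}: P→D 120, Q→D 168, R→D 117, S→D 84, T→D 168, U→D 136, V→D 18, W→D 28. Service 839; fixed 521; total 1360.
{A, B, C, D}: service 502 + fixed 1693 = 2195
No other subset beats 1127.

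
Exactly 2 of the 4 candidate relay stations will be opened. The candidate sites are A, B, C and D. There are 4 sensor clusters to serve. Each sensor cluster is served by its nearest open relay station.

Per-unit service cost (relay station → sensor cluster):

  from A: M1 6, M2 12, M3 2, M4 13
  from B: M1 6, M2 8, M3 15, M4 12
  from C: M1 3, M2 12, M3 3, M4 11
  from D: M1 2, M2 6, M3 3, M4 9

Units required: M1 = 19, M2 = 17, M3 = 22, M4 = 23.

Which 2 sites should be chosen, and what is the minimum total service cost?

Choose A and D; total service cost 391.

With exactly 2 open, each sensor cluster uses its cheapest among the chosen.
{A, D}: M1→D 2·19=38, M2→D 6·17=102, M3→A 2·22=44, M4→D 9·23=207. Service cost 391.
{B, D}: service cost 413
{C, D}: service cost 413
Among all 6 size-2 choices, {A, D} is lowest.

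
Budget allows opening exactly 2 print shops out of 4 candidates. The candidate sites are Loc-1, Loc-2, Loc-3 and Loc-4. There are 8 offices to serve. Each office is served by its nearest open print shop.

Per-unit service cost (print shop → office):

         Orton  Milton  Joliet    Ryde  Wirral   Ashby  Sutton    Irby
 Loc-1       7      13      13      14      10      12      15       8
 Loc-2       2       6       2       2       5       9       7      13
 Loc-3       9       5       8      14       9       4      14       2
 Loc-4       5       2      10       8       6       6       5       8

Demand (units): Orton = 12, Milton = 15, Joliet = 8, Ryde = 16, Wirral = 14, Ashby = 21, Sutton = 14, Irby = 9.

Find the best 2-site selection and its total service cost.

Choose Loc-2 and Loc-3; total service cost 417.

With exactly 2 open, each office uses its cheapest among the chosen.
{Loc-2, Loc-3}: Orton→Loc-2 2·12=24, Milton→Loc-3 5·15=75, Joliet→Loc-2 2·8=16, Ryde→Loc-2 2·16=32, Wirral→Loc-2 5·14=70, Ashby→Loc-3 4·21=84, Sutton→Loc-2 7·14=98, Irby→Loc-3 2·9=18. Service cost 417.
{Loc-2, Loc-4}: service cost 440
{Loc-3, Loc-4}: service cost 538
Among all 6 size-2 choices, {Loc-2, Loc-3} is lowest.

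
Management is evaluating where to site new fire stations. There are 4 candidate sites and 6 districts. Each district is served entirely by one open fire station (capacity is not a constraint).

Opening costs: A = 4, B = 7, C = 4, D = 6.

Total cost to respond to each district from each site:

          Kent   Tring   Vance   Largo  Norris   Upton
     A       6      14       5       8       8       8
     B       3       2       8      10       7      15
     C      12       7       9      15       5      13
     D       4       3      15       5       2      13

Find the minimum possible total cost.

Minimum total cost: 37

For any fixed open set, each district goes to its cheapest open site; total = fixed + service.
{A, D}: Kent→D 4, Tring→D 3, Vance→A 5, Largo→D 5, Norris→D 2, Upton→A 8. Service 27; fixed 10; total 37.
{A, C, D}: Kent→D 4, Tring→D 3, Vance→A 5, Largo→D 5, Norris→D 2, Upton→A 8. Service 27; fixed 14; total 41.
{A, B, D}: Kent→B 3, Tring→B 2, Vance→A 5, Largo→D 5, Norris→D 2, Upton→A 8. Service 25; fixed 17; total 42.
{A, B, C, D}: service 25 + fixed 21 = 46
No other subset beats 37.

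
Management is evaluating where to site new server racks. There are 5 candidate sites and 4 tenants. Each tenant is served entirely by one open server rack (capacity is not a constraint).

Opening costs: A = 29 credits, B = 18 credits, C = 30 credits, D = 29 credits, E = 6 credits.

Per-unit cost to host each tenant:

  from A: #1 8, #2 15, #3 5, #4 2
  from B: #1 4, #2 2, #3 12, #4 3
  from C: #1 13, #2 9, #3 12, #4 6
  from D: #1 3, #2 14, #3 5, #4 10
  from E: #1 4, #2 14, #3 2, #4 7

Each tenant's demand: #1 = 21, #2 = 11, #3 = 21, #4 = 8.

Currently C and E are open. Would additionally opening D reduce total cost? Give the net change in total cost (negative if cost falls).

Current service cost with {C, E}: 273.
Adding D: each tenant re-picks its cheapest; new service cost 252, saving 21.
Extra fixed cost: 29. Net change = 29 − 21 = 8.
(Totals: 309 → 317.)

No — net change +8 (cost rises by 8).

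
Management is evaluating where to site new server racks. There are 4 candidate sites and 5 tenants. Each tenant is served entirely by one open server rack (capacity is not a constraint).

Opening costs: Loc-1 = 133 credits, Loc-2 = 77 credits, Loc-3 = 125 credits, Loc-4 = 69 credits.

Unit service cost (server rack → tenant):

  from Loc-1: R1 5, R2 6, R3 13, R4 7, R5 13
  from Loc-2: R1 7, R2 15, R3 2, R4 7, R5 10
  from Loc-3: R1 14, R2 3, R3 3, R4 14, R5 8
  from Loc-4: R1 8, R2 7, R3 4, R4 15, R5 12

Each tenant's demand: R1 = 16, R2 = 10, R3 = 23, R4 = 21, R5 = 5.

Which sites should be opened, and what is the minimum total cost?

For any fixed open set, each tenant goes to its cheapest open site; total = fixed + service.
{Loc-2, Loc-4}: R1→Loc-2 7·16=112, R2→Loc-4 7·10=70, R3→Loc-2 2·23=46, R4→Loc-2 7·21=147, R5→Loc-2 10·5=50. Service 425; fixed 146; total 571.
{Loc-2, Loc-3}: R1→Loc-2 7·16=112, R2→Loc-3 3·10=30, R3→Loc-2 2·23=46, R4→Loc-2 7·21=147, R5→Loc-3 8·5=40. Service 375; fixed 202; total 577.
{Loc-2}: R1→Loc-2 7·16=112, R2→Loc-2 15·10=150, R3→Loc-2 2·23=46, R4→Loc-2 7·21=147, R5→Loc-2 10·5=50. Service 505; fixed 77; total 582.
{Loc-1, Loc-2, Loc-3, Loc-4}: service 343 + fixed 404 = 747
No other subset beats 571.

Open Loc-2 and Loc-4; minimum total cost 571.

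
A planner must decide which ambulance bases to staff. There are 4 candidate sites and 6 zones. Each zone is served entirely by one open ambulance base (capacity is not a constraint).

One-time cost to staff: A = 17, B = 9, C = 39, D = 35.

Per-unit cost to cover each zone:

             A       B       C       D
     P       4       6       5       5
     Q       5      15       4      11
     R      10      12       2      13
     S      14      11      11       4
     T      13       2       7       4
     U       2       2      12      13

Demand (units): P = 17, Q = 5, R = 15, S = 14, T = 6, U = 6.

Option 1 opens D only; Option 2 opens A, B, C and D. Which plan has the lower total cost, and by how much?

Option 1: {D}: P→D 5·17=85, Q→D 11·5=55, R→D 13·15=195, S→D 4·14=56, T→D 4·6=24, U→D 13·6=78. Service 493; fixed 35; total 528.
Option 2: {A, B, C, D}: P→A 4·17=68, Q→C 4·5=20, R→C 2·15=30, S→D 4·14=56, T→B 2·6=12, U→A 2·6=12. Service 198; fixed 100; total 298.
Difference: |528 − 298| = 230.

Option 2 is cheaper by 230.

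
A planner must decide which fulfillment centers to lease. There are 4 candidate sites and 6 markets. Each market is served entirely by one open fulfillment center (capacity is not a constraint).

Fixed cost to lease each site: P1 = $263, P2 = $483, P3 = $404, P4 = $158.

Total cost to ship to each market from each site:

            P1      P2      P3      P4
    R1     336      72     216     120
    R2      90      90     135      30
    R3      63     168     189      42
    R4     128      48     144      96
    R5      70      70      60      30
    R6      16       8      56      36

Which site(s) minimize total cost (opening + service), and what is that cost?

For any fixed open set, each market goes to its cheapest open site; total = fixed + service.
{P4}: R1→P4 120, R2→P4 30, R3→P4 42, R4→P4 96, R5→P4 30, R6→P4 36. Service 354; fixed 158; total 512.
{P1, P4}: R1→P4 120, R2→P4 30, R3→P4 42, R4→P4 96, R5→P4 30, R6→P1 16. Service 334; fixed 421; total 755.
{P2, P4}: R1→P2 72, R2→P4 30, R3→P4 42, R4→P2 48, R5→P4 30, R6→P2 8. Service 230; fixed 641; total 871.
{P1, P2, P3, P4}: service 230 + fixed 1308 = 1538
(All 15 nonempty subsets were checked; P4 only is lowest.)

Open P4 only; minimum total cost 512.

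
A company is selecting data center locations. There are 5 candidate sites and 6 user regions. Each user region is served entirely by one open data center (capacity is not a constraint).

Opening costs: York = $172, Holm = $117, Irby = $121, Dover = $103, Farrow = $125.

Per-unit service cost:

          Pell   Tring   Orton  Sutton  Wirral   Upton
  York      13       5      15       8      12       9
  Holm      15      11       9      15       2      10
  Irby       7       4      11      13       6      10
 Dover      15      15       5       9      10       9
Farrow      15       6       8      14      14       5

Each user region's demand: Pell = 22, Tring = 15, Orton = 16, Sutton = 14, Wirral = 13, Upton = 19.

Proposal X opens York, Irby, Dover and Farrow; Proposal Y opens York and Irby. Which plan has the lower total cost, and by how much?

Proposal X: {York, Irby, Dover, Farrow}: Pell→Irby 7·22=154, Tring→Irby 4·15=60, Orton→Dover 5·16=80, Sutton→York 8·14=112, Wirral→Irby 6·13=78, Upton→Farrow 5·19=95. Service 579; fixed 521; total 1100.
Proposal Y: {York, Irby}: Pell→Irby 7·22=154, Tring→Irby 4·15=60, Orton→Irby 11·16=176, Sutton→York 8·14=112, Wirral→Irby 6·13=78, Upton→York 9·19=171. Service 751; fixed 293; total 1044.
Difference: |1100 − 1044| = 56.

Proposal Y is cheaper by 56.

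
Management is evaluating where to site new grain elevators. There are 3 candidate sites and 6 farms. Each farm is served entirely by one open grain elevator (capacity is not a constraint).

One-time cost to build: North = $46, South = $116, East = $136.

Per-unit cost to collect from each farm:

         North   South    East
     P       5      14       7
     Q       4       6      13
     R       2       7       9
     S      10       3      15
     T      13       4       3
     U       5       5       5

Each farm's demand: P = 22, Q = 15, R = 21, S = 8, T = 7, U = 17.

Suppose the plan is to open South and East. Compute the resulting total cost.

Total cost: 773

Each farm is assigned to its cheapest site among the open ones.
{South, East}: P→East 7·22=154, Q→South 6·15=90, R→South 7·21=147, S→South 3·8=24, T→East 3·7=21, U→South 5·17=85. Service 521; fixed 252; total 773.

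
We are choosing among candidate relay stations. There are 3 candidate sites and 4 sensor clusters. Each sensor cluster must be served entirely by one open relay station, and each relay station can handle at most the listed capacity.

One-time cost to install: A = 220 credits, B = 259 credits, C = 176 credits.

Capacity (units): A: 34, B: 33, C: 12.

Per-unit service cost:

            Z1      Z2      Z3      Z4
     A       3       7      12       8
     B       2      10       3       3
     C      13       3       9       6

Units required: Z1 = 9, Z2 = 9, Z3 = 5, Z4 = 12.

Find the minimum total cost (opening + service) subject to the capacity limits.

Open {B, C}: Z1→B 2·9=18, Z2→C 3·9=27, Z3→B 3·5=15, Z4→B 3·12=36.
Loads: B carries 26/33, C carries 9/12. Service 96; fixed 435; total 531.
Next best feasible plan costs 606.

Minimum total cost: 531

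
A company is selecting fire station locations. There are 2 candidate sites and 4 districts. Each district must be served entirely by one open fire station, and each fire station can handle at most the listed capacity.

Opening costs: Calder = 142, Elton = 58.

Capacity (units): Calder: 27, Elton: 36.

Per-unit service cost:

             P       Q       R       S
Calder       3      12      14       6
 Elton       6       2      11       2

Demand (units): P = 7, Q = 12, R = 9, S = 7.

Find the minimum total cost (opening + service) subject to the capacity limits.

Minimum total cost: 237

Open {Elton}: P→Elton 6·7=42, Q→Elton 2·12=24, R→Elton 11·9=99, S→Elton 2·7=14.
Loads: Elton carries 35/36. Service 179; fixed 58; total 237.
Next best feasible plan costs 358.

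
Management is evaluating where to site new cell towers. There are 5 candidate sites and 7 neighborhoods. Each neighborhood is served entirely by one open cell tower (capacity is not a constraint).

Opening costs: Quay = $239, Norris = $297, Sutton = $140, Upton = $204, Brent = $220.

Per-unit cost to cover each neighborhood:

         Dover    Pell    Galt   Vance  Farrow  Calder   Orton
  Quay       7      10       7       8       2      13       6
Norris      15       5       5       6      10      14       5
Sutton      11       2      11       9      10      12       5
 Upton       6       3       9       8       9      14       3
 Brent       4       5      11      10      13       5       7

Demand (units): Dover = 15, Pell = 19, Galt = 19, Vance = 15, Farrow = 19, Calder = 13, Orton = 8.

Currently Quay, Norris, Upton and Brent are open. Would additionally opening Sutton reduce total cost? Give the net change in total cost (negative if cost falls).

No — net change +121 (cost rises by 121).

Current service cost with {Quay, Norris, Upton, Brent}: 429.
Adding Sutton: each neighborhood re-picks its cheapest; new service cost 410, saving 19.
Extra fixed cost: 140. Net change = 140 − 19 = 121.
(Totals: 1389 → 1510.)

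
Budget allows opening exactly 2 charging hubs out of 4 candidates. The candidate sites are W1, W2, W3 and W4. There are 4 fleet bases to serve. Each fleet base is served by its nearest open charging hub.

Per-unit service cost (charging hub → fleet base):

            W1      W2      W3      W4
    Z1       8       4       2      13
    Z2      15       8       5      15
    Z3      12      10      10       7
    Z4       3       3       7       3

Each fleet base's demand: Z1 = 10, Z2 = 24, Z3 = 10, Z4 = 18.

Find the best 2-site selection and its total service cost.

With exactly 2 open, each fleet base uses its cheapest among the chosen.
{W3, W4}: Z1→W3 2·10=20, Z2→W3 5·24=120, Z3→W4 7·10=70, Z4→W4 3·18=54. Service cost 264.
{W1, W3}: service cost 294
{W2, W3}: service cost 294
Among all 6 size-2 choices, {W3, W4} is lowest.

Choose W3 and W4; total service cost 264.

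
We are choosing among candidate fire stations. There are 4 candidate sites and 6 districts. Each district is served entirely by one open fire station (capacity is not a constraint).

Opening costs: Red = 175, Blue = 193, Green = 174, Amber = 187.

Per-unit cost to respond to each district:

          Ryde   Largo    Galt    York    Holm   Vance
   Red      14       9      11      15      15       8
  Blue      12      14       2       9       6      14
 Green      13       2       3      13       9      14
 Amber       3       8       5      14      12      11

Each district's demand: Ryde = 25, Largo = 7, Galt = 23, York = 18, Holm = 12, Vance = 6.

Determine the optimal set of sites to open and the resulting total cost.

For any fixed open set, each district goes to its cheapest open site; total = fixed + service.
{Blue, Amber}: Ryde→Amber 3·25=75, Largo→Amber 8·7=56, Galt→Blue 2·23=46, York→Blue 9·18=162, Holm→Blue 6·12=72, Vance→Amber 11·6=66. Service 477; fixed 380; total 857.
{Amber}: Ryde→Amber 3·25=75, Largo→Amber 8·7=56, Galt→Amber 5·23=115, York→Amber 14·18=252, Holm→Amber 12·12=144, Vance→Amber 11·6=66. Service 708; fixed 187; total 895.
{Green, Amber}: Ryde→Amber 3·25=75, Largo→Green 2·7=14, Galt→Green 3·23=69, York→Green 13·18=234, Holm→Green 9·12=108, Vance→Amber 11·6=66. Service 566; fixed 361; total 927.
{Red, Blue, Green, Amber}: service 417 + fixed 729 = 1146
No other subset beats 857.

Open Blue and Amber; minimum total cost 857.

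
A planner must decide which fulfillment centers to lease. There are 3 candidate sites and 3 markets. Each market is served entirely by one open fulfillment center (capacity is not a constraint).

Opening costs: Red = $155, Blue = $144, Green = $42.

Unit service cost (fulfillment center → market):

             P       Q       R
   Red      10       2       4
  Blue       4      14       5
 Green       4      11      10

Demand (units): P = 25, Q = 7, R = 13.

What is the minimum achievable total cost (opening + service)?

For any fixed open set, each market goes to its cheapest open site; total = fixed + service.
{Green}: P→Green 4·25=100, Q→Green 11·7=77, R→Green 10·13=130. Service 307; fixed 42; total 349.
{Red, Green}: P→Green 4·25=100, Q→Red 2·7=14, R→Red 4·13=52. Service 166; fixed 197; total 363.
{Blue}: service 263 + fixed 144 = 407
{Red, Blue, Green}: P→Blue 4·25=100, Q→Red 2·7=14, R→Red 4·13=52. Service 166; fixed 341; total 507.
No other subset beats 349.

Minimum total cost: 349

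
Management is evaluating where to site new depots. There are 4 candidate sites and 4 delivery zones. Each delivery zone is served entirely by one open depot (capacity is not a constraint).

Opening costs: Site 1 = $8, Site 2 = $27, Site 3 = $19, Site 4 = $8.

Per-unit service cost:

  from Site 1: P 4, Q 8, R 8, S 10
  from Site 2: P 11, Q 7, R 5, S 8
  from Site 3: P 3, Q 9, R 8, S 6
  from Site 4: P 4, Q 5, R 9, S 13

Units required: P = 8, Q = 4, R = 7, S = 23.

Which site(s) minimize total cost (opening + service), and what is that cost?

Open Site 3 and Site 4; minimum total cost 265.

For any fixed open set, each delivery zone goes to its cheapest open site; total = fixed + service.
{Site 3, Site 4}: P→Site 3 3·8=24, Q→Site 4 5·4=20, R→Site 3 8·7=56, S→Site 3 6·23=138. Service 238; fixed 27; total 265.
{Site 2, Site 3}: P→Site 3 3·8=24, Q→Site 2 7·4=28, R→Site 2 5·7=35, S→Site 3 6·23=138. Service 225; fixed 46; total 271.
{Site 2, Site 3, Site 4}: service 217 + fixed 54 = 271
{Site 1, Site 2, Site 3, Site 4}: service 217 + fixed 62 = 279
No other subset beats 265.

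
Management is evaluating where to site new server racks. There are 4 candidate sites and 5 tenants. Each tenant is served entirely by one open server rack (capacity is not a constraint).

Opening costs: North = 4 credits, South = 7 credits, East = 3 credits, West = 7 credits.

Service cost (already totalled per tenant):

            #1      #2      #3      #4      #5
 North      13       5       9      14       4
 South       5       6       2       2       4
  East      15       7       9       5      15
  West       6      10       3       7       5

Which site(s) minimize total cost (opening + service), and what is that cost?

For any fixed open set, each tenant goes to its cheapest open site; total = fixed + service.
{South}: #1→South 5, #2→South 6, #3→South 2, #4→South 2, #5→South 4. Service 19; fixed 7; total 26.
{North, South}: service 18 + fixed 11 = 29
{South, East}: #1→South 5, #2→South 6, #3→South 2, #4→South 2, #5→South 4. Service 19; fixed 10; total 29.
{North, South, East, West}: service 18 + fixed 21 = 39
No other subset beats 26.

Open South only; minimum total cost 26.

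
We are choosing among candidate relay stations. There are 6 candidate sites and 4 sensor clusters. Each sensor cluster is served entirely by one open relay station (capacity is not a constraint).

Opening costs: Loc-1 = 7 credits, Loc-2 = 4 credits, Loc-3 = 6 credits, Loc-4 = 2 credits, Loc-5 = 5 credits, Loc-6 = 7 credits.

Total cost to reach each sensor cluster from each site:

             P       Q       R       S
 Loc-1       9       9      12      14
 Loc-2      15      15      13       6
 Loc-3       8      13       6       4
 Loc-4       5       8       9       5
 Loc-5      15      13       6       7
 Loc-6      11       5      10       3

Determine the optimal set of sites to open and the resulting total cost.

Open Loc-4 only; minimum total cost 29.

For any fixed open set, each sensor cluster goes to its cheapest open site; total = fixed + service.
{Loc-4}: P→Loc-4 5, Q→Loc-4 8, R→Loc-4 9, S→Loc-4 5. Service 27; fixed 2; total 29.
{Loc-3, Loc-4}: service 23 + fixed 8 = 31
{Loc-4, Loc-5}: P→Loc-4 5, Q→Loc-4 8, R→Loc-5 6, S→Loc-4 5. Service 24; fixed 7; total 31.
{Loc-1, Loc-2, Loc-3, Loc-4, Loc-5, Loc-6}: P→Loc-4 5, Q→Loc-6 5, R→Loc-3 6, S→Loc-6 3. Service 19; fixed 31; total 50.
No other subset beats 29.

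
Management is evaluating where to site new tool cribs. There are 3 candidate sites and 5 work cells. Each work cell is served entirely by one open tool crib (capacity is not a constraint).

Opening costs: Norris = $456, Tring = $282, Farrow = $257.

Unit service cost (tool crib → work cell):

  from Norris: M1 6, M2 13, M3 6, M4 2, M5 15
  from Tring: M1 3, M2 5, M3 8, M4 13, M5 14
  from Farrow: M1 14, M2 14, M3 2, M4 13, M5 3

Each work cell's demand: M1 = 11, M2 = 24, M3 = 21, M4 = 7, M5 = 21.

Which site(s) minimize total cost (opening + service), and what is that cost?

Open Tring and Farrow; minimum total cost 888.

For any fixed open set, each work cell goes to its cheapest open site; total = fixed + service.
{Tring, Farrow}: M1→Tring 3·11=33, M2→Tring 5·24=120, M3→Farrow 2·21=42, M4→Tring 13·7=91, M5→Farrow 3·21=63. Service 349; fixed 539; total 888.
{Farrow}: service 686 + fixed 257 = 943
{Tring}: service 706 + fixed 282 = 988
{Norris, Tring, Farrow}: service 272 + fixed 995 = 1267
(All 7 nonempty subsets were checked; Tring and Farrow is lowest.)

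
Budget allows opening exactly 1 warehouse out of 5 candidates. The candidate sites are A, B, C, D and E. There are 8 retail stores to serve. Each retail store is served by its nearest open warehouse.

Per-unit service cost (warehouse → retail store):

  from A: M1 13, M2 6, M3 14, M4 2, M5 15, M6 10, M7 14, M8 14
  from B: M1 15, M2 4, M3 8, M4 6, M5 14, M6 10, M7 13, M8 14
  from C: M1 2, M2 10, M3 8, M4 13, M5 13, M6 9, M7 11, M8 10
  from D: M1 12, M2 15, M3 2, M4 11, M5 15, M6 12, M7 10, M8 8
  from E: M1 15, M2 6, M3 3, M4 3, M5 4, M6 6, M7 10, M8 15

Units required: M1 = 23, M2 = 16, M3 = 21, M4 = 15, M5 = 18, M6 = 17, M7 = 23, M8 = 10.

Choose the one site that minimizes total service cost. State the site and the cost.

With exactly 1 open, each retail store uses its cheapest among the chosen.
{E}: M1→E 15·23=345, M2→E 6·16=96, M3→E 3·21=63, M4→E 3·15=45, M5→E 4·18=72, M6→E 6·17=102, M7→E 10·23=230, M8→E 15·10=150. Service cost 1103.
{C}: service cost 1309
{D}: service cost 1507
Among all 5 size-1 choices, {E} is lowest.

Choose E only; total service cost 1103.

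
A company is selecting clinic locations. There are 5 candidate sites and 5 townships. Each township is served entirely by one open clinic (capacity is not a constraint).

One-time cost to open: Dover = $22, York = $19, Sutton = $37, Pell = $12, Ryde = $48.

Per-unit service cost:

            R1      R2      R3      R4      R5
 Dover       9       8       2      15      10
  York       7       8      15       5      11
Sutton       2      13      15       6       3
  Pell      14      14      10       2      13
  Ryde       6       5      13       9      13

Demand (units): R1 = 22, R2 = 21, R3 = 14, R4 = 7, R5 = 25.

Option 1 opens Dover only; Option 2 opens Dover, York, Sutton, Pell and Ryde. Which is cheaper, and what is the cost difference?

Option 1: {Dover}: R1→Dover 9·22=198, R2→Dover 8·21=168, R3→Dover 2·14=28, R4→Dover 15·7=105, R5→Dover 10·25=250. Service 749; fixed 22; total 771.
Option 2: {Dover, York, Sutton, Pell, Ryde}: R1→Sutton 2·22=44, R2→Ryde 5·21=105, R3→Dover 2·14=28, R4→Pell 2·7=14, R5→Sutton 3·25=75. Service 266; fixed 138; total 404.
Difference: |771 − 404| = 367.

Option 2 is cheaper by 367.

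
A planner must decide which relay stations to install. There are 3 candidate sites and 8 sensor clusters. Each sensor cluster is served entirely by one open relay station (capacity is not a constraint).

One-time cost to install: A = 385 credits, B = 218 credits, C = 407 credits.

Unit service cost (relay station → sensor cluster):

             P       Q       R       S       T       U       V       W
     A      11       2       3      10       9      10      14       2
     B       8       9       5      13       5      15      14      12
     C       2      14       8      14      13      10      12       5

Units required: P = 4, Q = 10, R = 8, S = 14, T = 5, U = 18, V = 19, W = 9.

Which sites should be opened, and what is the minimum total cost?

Open A only; minimum total cost 1122.

For any fixed open set, each sensor cluster goes to its cheapest open site; total = fixed + service.
{A}: P→A 11·4=44, Q→A 2·10=20, R→A 3·8=24, S→A 10·14=140, T→A 9·5=45, U→A 10·18=180, V→A 14·19=266, W→A 2·9=18. Service 737; fixed 385; total 1122.
{B}: service 1013 + fixed 218 = 1231
{A, B}: P→B 8·4=32, Q→A 2·10=20, R→A 3·8=24, S→A 10·14=140, T→B 5·5=25, U→A 10·18=180, V→A 14·19=266, W→A 2·9=18. Service 705; fixed 603; total 1308.
{A, B, C}: P→C 2·4=8, Q→A 2·10=20, R→A 3·8=24, S→A 10·14=140, T→B 5·5=25, U→A 10·18=180, V→C 12·19=228, W→A 2·9=18. Service 643; fixed 1010; total 1653.
No other subset beats 1122.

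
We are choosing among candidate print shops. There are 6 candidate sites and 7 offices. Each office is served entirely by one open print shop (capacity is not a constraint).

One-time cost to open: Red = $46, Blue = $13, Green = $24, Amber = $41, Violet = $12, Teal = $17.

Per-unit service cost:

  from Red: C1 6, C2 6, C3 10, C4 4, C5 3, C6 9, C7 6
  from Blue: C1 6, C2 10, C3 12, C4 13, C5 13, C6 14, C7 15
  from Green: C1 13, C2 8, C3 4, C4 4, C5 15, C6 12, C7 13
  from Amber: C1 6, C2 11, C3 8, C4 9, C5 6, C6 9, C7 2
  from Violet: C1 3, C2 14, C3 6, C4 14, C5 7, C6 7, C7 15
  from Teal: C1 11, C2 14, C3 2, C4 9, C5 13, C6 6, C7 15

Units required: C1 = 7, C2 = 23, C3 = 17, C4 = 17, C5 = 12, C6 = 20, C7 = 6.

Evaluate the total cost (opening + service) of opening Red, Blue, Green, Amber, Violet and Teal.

Total cost: 582

Each office is assigned to its cheapest site among the open ones.
{Red, Blue, Green, Amber, Violet, Teal}: C1→Violet 3·7=21, C2→Red 6·23=138, C3→Teal 2·17=34, C4→Red 4·17=68, C5→Red 3·12=36, C6→Teal 6·20=120, C7→Amber 2·6=12. Service 429; fixed 153; total 582.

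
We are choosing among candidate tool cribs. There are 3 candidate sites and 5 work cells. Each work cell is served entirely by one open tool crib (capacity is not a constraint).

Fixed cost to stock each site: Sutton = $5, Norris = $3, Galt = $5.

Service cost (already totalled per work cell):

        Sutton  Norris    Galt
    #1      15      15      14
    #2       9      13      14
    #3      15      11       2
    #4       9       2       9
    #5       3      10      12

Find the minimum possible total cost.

For any fixed open set, each work cell goes to its cheapest open site; total = fixed + service.
{Sutton, Norris, Galt}: #1→Galt 14, #2→Sutton 9, #3→Galt 2, #4→Norris 2, #5→Sutton 3. Service 30; fixed 13; total 43.
{Sutton, Galt}: #1→Galt 14, #2→Sutton 9, #3→Galt 2, #4→Sutton 9, #5→Sutton 3. Service 37; fixed 10; total 47.
{Sutton, Norris}: service 40 + fixed 8 = 48
{Norris}: service 51 + fixed 3 = 54
No other subset beats 43.

Minimum total cost: 43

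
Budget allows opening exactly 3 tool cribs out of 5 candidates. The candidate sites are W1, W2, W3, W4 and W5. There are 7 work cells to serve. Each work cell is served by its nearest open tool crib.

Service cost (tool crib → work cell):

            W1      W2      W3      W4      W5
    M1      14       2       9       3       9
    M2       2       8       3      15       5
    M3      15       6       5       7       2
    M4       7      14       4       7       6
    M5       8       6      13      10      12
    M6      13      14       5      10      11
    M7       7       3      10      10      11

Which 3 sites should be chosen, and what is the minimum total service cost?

Choose W2, W3 and W5; total service cost 25.

With exactly 3 open, each work cell uses its cheapest among the chosen.
{W2, W3, W5}: M1→W2 2, M2→W3 3, M3→W5 2, M4→W3 4, M5→W2 6, M6→W3 5, M7→W2 3. Service cost 25.
{W1, W2, W3}: service cost 27
{W2, W3, W4}: service cost 28
Among all 10 size-3 choices, {W2, W3, W5} is lowest.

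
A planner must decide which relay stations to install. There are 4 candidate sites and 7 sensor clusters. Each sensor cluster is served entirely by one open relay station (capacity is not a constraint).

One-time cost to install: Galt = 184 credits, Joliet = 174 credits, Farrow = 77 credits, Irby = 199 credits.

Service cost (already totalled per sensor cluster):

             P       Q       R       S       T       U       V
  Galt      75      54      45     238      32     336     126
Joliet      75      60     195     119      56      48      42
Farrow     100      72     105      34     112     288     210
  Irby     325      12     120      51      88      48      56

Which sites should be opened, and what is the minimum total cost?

Open Joliet and Farrow; minimum total cost 671.

For any fixed open set, each sensor cluster goes to its cheapest open site; total = fixed + service.
{Joliet, Farrow}: P→Joliet 75, Q→Joliet 60, R→Farrow 105, S→Farrow 34, T→Joliet 56, U→Joliet 48, V→Joliet 42. Service 420; fixed 251; total 671.
{Galt, Irby}: service 319 + fixed 383 = 702
{Farrow, Irby}: P→Farrow 100, Q→Irby 12, R→Farrow 105, S→Farrow 34, T→Irby 88, U→Irby 48, V→Irby 56. Service 443; fixed 276; total 719.
{Galt, Joliet, Farrow, Irby}: P→Galt 75, Q→Irby 12, R→Galt 45, S→Farrow 34, T→Galt 32, U→Joliet 48, V→Joliet 42. Service 288; fixed 634; total 922.
(All 15 nonempty subsets were checked; Joliet and Farrow is lowest.)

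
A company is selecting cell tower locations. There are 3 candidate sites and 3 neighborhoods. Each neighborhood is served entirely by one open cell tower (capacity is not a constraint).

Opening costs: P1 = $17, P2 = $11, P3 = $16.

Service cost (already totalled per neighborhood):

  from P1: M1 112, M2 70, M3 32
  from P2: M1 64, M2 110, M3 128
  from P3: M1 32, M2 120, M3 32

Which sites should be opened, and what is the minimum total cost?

For any fixed open set, each neighborhood goes to its cheapest open site; total = fixed + service.
{P1, P3}: M1→P3 32, M2→P1 70, M3→P1 32. Service 134; fixed 33; total 167.
{P1, P2, P3}: M1→P3 32, M2→P1 70, M3→P1 32. Service 134; fixed 44; total 178.
{P1, P2}: service 166 + fixed 28 = 194
{P2}: service 302 + fixed 11 = 313
No other subset beats 167.

Open P1 and P3; minimum total cost 167.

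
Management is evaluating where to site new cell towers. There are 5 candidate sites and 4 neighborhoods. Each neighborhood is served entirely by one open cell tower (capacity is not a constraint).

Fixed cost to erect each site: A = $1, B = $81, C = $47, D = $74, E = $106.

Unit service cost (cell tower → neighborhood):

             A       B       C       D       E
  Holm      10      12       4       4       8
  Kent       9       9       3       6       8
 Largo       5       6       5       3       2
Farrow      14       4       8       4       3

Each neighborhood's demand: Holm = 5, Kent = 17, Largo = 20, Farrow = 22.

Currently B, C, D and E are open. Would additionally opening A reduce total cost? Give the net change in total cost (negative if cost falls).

No — net change +1 (cost rises by 1).

Current service cost with {B, C, D, E}: 177.
Adding A: each neighborhood re-picks its cheapest; new service cost 177, saving 0.
Extra fixed cost: 1. Net change = 1 − 0 = 1.
(Totals: 485 → 486.)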